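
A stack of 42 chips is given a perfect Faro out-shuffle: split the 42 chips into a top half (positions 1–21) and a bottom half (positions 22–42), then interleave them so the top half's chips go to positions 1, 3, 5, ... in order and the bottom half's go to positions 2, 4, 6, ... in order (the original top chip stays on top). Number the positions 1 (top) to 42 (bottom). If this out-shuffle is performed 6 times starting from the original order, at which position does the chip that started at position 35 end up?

4

Track the chip's position through each out-shuffle:
35 → 28 → 14 → 27 → 12 → 23 → 4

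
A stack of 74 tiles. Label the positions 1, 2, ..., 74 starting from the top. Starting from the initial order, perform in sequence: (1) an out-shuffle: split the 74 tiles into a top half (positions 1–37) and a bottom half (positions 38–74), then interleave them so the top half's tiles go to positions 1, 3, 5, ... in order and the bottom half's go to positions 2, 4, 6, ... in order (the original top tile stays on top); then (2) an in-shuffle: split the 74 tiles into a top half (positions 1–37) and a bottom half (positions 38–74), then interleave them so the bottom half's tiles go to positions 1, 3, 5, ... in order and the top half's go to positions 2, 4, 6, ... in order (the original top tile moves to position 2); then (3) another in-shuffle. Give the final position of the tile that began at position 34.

43

Track the tile from position 34 forward through each operation:
  after op 1 (out-shuffle): 34 → 67
  after op 2 (in-shuffle): 67 → 59
  after op 3 (in-shuffle): 59 → 43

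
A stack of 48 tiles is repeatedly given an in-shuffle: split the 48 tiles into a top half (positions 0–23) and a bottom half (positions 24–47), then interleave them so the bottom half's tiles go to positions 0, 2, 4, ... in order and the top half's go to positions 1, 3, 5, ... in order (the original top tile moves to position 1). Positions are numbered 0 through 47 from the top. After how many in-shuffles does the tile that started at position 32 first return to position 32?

21

Follow position 32 under repeated in-shuffles:
32 → 16 → 33 → 18 → 37 → 26 → 4 → 9 → ... → 32 (length 21)
It first returns after 21 in-shuffles.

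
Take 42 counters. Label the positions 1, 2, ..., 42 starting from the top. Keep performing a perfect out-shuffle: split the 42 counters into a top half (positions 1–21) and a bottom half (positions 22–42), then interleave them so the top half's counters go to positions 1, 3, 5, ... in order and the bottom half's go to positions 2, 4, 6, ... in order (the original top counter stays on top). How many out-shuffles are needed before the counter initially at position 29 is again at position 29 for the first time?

20

Follow position 29 under repeated out-shuffles:
29 → 16 → 31 → 20 → 39 → 36 → 30 → 18 → 35 → 28 → 14 → 27 → 12 → 23 → 4 → 7 → 13 → 25 → 8 → 15 → 29
It first returns after 20 out-shuffles.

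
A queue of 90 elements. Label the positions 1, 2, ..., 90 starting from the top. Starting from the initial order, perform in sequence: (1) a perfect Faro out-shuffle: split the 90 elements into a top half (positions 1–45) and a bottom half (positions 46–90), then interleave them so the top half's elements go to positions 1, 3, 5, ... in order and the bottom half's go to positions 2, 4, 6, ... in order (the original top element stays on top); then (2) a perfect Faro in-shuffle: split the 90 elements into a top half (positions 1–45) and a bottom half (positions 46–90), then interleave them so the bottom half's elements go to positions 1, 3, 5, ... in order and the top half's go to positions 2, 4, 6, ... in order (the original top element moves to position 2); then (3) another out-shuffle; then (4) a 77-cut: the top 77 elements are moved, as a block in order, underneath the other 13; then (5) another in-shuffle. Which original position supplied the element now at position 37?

7

Undo the operations in reverse order, starting from position 37:
  undo op 5 (in-shuffle, from bottom half): 37 ← 64
  undo op 4 (cut 77): 64 ← 51
  undo op 3 (out-shuffle, from top half): 51 ← 26
  undo op 2 (in-shuffle, from top half): 26 ← 13
  undo op 1 (out-shuffle, from top half): 13 ← 7
So the element at position 37 came from original position 7.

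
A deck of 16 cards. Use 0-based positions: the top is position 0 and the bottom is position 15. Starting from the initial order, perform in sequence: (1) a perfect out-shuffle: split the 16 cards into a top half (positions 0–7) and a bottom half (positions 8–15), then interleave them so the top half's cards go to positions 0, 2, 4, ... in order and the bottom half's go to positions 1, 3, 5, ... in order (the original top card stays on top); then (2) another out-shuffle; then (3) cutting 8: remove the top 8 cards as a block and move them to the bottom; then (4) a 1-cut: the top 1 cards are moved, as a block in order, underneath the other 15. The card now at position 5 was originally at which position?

Undo the operations in reverse order, starting from position 5:
  undo op 4 (cut 1): 5 ← 6
  undo op 3 (cut 8): 6 ← 14
  undo op 2 (out-shuffle, from top half): 14 ← 7
  undo op 1 (out-shuffle, from bottom half): 7 ← 11
So the card at position 5 came from original position 11.

11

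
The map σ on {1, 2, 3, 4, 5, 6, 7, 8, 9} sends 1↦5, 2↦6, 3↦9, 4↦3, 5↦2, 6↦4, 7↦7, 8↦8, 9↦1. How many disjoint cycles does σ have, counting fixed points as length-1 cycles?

Cycle decomposition: (1 5 2 6 4 3 9) (7) (8).
3 cycles.

3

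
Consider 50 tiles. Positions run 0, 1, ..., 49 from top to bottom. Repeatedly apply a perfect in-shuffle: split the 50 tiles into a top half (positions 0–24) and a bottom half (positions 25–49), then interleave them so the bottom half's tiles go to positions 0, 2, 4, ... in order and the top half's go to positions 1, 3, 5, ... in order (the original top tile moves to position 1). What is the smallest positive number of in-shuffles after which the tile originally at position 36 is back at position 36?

8

Follow position 36 under repeated in-shuffles:
36 → 22 → 45 → 40 → 30 → 10 → 21 → 43 → 36
It first returns after 8 in-shuffles.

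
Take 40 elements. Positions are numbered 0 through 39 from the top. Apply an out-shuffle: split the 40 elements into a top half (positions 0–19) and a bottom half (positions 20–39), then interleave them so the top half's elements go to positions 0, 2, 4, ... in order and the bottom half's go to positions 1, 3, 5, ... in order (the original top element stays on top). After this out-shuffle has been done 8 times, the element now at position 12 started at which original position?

Work backwards from position 12, undoing one out-shuffle at a time:
12 ← 6 ← 3 ← 21 ← 30 ← 15 ← 27 ← 33 ← 36
So the element now at position 12 started at position 36.

36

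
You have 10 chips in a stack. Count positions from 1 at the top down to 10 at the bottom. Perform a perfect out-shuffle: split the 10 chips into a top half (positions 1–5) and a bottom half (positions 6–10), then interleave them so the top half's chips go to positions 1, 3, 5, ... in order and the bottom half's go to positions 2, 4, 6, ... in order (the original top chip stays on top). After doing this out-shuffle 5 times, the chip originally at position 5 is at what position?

Track the chip's position through each out-shuffle:
5 → 9 → 8 → 6 → 2 → 3

3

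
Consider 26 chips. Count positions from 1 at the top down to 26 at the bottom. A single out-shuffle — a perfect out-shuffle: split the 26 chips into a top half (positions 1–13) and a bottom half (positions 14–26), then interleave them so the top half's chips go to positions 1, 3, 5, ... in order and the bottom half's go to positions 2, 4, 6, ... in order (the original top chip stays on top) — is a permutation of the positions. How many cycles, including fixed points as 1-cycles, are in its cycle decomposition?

Trace each unvisited position around until it returns:
(1) (2 3 5 9 17 8 ... len 20) (6 11 21 16) (26)
4 cycles in total.

4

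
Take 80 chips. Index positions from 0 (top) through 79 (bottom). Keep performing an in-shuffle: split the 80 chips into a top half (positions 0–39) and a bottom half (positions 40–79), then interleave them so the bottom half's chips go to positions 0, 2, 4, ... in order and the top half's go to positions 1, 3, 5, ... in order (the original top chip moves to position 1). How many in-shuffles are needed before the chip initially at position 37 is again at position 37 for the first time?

54

Follow position 37 under repeated in-shuffles:
37 → 75 → 70 → 60 → 40 → 0 → 1 → 3 → ... → 37 (length 54)
It first returns after 54 in-shuffles.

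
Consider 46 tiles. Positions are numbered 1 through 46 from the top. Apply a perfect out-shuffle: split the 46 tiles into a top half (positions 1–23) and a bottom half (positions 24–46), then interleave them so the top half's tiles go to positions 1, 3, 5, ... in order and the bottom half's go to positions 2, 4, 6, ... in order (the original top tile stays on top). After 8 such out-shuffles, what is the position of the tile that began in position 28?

28

Track the tile's position through each out-shuffle:
28 → 10 → 19 → 37 → 28 → 10 → 19 → 37 → 28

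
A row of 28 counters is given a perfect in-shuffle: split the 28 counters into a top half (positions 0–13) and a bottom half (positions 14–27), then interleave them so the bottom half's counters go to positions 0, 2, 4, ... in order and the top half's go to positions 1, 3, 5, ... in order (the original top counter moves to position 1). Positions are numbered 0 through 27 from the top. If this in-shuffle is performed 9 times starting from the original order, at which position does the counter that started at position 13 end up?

4

Track the counter's position through each in-shuffle:
13 → 27 → 26 → 24 → 20 → 12 → 25 → 22 → 16 → 4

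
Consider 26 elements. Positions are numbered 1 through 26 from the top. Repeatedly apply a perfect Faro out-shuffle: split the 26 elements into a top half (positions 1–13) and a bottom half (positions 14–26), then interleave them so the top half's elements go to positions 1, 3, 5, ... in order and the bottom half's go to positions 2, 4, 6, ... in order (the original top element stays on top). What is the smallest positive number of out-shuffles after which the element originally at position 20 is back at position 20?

Follow position 20 under repeated out-shuffles:
20 → 14 → 2 → 3 → 5 → 9 → 17 → 8 → 15 → 4 → 7 → 13 → 25 → 24 → 22 → 18 → 10 → 19 → 12 → 23 → 20
It first returns after 20 out-shuffles.

20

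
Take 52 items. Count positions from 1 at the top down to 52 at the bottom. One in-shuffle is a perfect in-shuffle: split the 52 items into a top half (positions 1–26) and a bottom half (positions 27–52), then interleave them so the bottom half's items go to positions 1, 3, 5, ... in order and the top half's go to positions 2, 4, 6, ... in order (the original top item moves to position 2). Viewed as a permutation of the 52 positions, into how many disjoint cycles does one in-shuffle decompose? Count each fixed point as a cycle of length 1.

Trace each unvisited position around until it returns:
(1 2 4 8 16 32 ... len 52)
1 cycle in total.

1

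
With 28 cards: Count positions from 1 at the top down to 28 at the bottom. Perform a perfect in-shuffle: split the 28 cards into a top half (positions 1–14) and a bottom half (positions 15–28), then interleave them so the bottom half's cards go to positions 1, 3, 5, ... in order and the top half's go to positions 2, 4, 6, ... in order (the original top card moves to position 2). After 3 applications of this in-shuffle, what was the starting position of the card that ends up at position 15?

20

Work backwards from position 15, undoing one in-shuffle at a time:
15 ← 22 ← 11 ← 20
So the card now at position 15 started at position 20.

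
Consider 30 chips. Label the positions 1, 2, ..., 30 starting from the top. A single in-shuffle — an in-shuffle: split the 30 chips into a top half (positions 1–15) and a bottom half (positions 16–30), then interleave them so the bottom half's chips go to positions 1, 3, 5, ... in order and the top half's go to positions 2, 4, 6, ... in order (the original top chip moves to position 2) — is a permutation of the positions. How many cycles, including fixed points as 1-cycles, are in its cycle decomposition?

6

Trace each unvisited position around until it returns:
(1 2 4 8 16) (3 6 12 24 17) (5 10 20 9 18) (7 14 28 25 19) (11 22 13 26 21) (15 30 29 27 23)
6 cycles in total.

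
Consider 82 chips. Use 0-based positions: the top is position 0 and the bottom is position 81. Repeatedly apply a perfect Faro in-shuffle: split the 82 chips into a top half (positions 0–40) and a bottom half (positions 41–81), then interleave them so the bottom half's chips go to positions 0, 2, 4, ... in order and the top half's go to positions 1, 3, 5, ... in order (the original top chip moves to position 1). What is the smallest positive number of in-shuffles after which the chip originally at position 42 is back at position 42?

82

Follow position 42 under repeated in-shuffles:
42 → 2 → 5 → 11 → 23 → 47 → 12 → 25 → ... → 42 (length 82)
It first returns after 82 in-shuffles.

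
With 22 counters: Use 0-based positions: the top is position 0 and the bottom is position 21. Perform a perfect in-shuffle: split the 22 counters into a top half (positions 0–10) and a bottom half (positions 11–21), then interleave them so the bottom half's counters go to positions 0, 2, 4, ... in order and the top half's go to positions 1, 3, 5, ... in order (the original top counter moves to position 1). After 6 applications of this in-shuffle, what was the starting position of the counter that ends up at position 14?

19

Work backwards from position 14, undoing one in-shuffle at a time:
14 ← 18 ← 20 ← 21 ← 10 ← 16 ← 19
So the counter now at position 14 started at position 19.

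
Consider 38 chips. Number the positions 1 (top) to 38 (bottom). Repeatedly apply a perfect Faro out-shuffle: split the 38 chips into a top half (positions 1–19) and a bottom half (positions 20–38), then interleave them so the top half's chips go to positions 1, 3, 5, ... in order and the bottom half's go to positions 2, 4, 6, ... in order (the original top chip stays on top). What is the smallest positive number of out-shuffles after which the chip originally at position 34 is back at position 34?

36

Follow position 34 under repeated out-shuffles:
34 → 30 → 22 → 6 → 11 → 21 → 4 → 7 → ... → 34 (length 36)
It first returns after 36 out-shuffles.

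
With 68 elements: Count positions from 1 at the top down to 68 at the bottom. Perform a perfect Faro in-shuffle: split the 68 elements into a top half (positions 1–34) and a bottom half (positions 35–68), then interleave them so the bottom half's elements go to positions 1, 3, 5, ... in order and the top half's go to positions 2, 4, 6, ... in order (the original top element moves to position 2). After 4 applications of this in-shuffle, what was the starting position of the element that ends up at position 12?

Work backwards from position 12, undoing one in-shuffle at a time:
12 ← 6 ← 3 ← 36 ← 18
So the element now at position 12 started at position 18.

18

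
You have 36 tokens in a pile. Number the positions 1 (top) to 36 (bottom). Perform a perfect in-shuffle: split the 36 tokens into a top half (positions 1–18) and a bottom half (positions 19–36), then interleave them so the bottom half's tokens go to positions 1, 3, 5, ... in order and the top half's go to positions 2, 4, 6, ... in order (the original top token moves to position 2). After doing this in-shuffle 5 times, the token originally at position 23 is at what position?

33

Track the token's position through each in-shuffle:
23 → 9 → 18 → 36 → 35 → 33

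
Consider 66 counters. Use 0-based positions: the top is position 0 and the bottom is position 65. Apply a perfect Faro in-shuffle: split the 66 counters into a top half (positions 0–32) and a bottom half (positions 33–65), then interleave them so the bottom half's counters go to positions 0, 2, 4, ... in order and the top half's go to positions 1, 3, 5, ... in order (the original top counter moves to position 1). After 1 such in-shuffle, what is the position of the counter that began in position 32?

65

Track the counter's position through each in-shuffle:
32 → 65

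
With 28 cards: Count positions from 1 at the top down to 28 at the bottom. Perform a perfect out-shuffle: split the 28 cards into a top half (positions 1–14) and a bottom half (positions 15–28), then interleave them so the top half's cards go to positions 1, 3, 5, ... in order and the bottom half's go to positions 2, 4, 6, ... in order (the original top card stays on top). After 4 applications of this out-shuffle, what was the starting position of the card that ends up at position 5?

Work backwards from position 5, undoing one out-shuffle at a time:
5 ← 3 ← 2 ← 15 ← 8
So the card now at position 5 started at position 8.

8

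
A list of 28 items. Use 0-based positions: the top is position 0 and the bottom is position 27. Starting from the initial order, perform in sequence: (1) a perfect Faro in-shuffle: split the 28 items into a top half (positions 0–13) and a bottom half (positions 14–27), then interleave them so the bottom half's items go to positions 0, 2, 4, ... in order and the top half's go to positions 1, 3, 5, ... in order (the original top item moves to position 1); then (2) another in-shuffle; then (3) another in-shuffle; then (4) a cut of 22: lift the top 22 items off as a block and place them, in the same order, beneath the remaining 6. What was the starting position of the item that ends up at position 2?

13

Undo the operations in reverse order, starting from position 2:
  undo op 4 (cut 22): 2 ← 24
  undo op 3 (in-shuffle, from bottom half): 24 ← 26
  undo op 2 (in-shuffle, from bottom half): 26 ← 27
  undo op 1 (in-shuffle, from top half): 27 ← 13
So the item at position 2 came from original position 13.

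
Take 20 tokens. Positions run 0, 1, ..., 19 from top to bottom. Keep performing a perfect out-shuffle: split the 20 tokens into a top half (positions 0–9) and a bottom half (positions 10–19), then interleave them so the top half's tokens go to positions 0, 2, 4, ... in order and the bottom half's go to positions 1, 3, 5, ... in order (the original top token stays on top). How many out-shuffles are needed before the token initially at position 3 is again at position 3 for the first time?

Follow position 3 under repeated out-shuffles:
3 → 6 → 12 → 5 → 10 → 1 → 2 → 4 → 8 → 16 → 13 → 7 → 14 → 9 → 18 → 17 → 15 → 11 → 3
It first returns after 18 out-shuffles.

18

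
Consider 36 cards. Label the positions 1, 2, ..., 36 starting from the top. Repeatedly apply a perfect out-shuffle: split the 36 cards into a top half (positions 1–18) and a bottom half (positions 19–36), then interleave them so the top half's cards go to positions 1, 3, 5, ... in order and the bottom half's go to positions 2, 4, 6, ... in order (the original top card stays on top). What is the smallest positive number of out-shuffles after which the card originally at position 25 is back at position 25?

12

Follow position 25 under repeated out-shuffles:
25 → 14 → 27 → 18 → 35 → 34 → 32 → 28 → 20 → 4 → 7 → 13 → 25
It first returns after 12 out-shuffles.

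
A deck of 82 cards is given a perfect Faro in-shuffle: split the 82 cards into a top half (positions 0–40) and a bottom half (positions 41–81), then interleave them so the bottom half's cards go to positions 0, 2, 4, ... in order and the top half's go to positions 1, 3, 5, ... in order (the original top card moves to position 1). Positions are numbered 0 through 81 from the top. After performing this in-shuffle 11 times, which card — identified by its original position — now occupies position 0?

Work backwards from position 0, undoing one in-shuffle at a time:
0 ← 41 ← 20 ← 51 ← 25 ← 12 ← 47 ← 23 ← 11 ← 5 ← 2 ← 42
So the card now at position 0 started at position 42.

42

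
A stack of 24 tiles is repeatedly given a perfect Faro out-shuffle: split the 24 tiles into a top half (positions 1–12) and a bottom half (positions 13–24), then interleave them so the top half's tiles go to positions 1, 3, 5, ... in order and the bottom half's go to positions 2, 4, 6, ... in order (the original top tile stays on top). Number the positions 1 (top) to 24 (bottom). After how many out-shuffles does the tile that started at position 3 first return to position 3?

Follow position 3 under repeated out-shuffles:
3 → 5 → 9 → 17 → 10 → 19 → 14 → 4 → 7 → 13 → 2 → 3
It first returns after 11 out-shuffles.

11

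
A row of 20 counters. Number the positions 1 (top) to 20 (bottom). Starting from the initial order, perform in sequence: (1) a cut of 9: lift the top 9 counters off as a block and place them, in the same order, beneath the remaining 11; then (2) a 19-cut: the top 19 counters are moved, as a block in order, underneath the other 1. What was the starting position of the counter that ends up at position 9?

Undo the operations in reverse order, starting from position 9:
  undo op 2 (cut 19): 9 ← 8
  undo op 1 (cut 9): 8 ← 17
So the counter at position 9 came from original position 17.

17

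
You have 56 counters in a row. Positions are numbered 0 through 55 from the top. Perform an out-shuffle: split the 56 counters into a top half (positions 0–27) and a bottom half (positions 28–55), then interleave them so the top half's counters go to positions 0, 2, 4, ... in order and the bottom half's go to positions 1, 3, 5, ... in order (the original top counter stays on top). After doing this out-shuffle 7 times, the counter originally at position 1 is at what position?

Track the counter's position through each out-shuffle:
1 → 2 → 4 → 8 → 16 → 32 → 9 → 18

18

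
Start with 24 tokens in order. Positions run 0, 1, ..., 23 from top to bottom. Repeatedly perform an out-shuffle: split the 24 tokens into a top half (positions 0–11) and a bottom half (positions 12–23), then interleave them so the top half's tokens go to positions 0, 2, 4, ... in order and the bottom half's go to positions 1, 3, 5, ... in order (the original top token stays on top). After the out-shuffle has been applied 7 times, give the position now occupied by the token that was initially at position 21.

20

Track the token's position through each out-shuffle:
21 → 19 → 15 → 7 → 14 → 5 → 10 → 20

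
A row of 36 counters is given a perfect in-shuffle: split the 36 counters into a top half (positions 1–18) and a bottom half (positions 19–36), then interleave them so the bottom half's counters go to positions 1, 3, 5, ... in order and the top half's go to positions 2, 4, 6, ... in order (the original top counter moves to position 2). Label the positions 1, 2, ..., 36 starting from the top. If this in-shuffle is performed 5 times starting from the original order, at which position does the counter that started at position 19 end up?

Track the counter's position through each in-shuffle:
19 → 1 → 2 → 4 → 8 → 16

16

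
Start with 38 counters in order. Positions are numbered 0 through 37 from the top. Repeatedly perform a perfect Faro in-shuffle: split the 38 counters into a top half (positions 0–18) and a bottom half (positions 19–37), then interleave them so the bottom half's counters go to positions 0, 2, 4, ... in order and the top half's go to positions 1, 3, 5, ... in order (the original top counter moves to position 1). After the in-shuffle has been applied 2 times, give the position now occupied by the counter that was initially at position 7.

Track the counter's position through each in-shuffle:
7 → 15 → 31

31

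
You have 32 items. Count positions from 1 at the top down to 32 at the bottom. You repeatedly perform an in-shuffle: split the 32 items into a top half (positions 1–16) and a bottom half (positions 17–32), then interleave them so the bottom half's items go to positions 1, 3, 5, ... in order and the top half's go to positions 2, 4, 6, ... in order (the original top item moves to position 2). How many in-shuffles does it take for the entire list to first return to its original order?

10

The in-shuffle permutes the 32 positions with cycle lengths [2, 10, 10, 10].
Every item is home exactly when every cycle has completed a whole number of laps, i.e. after lcm(2, 10) = 10 in-shuffles.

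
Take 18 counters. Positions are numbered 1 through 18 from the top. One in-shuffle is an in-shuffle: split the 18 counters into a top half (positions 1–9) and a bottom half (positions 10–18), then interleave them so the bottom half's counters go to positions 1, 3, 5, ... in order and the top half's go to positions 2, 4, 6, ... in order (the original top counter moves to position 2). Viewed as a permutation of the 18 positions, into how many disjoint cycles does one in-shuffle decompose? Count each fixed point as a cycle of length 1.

1

Trace each unvisited position around until it returns:
(1 2 4 8 16 13 ... len 18)
1 cycle in total.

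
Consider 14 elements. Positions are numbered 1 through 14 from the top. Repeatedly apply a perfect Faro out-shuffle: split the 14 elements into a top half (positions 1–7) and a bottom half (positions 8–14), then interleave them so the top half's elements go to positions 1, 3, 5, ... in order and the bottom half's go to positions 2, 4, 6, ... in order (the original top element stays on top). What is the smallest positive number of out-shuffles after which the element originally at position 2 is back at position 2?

Follow position 2 under repeated out-shuffles:
2 → 3 → 5 → 9 → 4 → 7 → 13 → 12 → 10 → 6 → 11 → 8 → 2
It first returns after 12 out-shuffles.

12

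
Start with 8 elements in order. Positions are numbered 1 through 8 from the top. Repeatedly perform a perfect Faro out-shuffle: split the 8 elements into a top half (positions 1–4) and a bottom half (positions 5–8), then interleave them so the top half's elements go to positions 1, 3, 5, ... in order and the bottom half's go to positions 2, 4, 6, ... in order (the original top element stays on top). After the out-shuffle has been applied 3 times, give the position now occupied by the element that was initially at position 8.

8

Position 8 is a fixed point of every out-shuffle, so the element never moves.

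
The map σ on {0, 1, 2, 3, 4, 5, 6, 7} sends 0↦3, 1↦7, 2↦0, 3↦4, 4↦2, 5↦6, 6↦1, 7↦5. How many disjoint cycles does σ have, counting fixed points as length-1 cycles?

2

Cycle decomposition: (0 3 4 2) (1 7 5 6).
2 cycles.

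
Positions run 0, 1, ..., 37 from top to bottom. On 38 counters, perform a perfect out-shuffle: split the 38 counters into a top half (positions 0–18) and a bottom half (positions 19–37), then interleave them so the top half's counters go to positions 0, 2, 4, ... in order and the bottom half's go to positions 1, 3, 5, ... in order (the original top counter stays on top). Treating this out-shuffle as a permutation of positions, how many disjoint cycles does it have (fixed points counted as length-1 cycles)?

Trace each unvisited position around until it returns:
(0) (1 2 4 8 16 32 ... len 36) (37)
3 cycles in total.

3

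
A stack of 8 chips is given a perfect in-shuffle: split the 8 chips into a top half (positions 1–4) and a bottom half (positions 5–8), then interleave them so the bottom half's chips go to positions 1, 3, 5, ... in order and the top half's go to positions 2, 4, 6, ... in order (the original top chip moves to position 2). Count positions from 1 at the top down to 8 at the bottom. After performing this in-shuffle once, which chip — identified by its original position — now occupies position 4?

2

Work backwards from position 4, undoing one in-shuffle at a time:
4 ← 2
So the chip now at position 4 started at position 2.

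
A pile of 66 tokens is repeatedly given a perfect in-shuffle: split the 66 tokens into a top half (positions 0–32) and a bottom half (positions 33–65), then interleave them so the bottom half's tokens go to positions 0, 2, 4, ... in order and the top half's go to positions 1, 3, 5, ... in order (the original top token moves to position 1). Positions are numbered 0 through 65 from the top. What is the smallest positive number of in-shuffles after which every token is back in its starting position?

The in-shuffle permutes the 66 positions with cycle lengths [66].
Every token is home exactly when every cycle has completed a whole number of laps, i.e. after lcm(66) = 66 in-shuffles.

66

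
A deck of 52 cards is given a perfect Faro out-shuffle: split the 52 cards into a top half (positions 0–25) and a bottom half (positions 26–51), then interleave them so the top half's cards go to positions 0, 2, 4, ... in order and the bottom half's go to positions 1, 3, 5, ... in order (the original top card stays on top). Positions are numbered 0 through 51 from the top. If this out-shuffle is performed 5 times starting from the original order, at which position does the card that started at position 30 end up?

42

Track the card's position through each out-shuffle:
30 → 9 → 18 → 36 → 21 → 42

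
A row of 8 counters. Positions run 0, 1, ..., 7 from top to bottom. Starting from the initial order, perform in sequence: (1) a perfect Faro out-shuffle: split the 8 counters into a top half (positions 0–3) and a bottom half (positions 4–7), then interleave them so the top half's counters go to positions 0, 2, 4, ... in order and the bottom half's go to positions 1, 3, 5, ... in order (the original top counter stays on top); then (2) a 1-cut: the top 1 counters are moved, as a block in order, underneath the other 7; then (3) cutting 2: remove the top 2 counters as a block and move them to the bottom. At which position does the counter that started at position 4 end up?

Track the counter from position 4 forward through each operation:
  after op 1 (out-shuffle): 4 → 1
  after op 2 (cut 1): 1 → 0
  after op 3 (cut 2): 0 → 6

6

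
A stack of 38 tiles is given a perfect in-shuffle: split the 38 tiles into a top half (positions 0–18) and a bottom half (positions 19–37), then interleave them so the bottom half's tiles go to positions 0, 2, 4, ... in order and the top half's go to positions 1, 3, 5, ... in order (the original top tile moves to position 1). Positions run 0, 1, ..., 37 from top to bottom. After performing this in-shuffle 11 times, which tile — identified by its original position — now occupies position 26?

Work backwards from position 26, undoing one in-shuffle at a time:
26 ← 32 ← 35 ← 17 ← 8 ← 23 ← 11 ← 5 ← 2 ← 20 ← 29 ← 14
So the tile now at position 26 started at position 14.

14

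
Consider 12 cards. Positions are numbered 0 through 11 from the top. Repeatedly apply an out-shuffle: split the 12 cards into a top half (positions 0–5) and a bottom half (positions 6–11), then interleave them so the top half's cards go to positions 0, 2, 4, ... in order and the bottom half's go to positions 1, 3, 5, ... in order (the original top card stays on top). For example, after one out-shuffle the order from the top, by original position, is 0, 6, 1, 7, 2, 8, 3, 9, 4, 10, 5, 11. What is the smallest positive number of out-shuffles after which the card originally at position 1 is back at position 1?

Follow position 1 under repeated out-shuffles:
1 → 2 → 4 → 8 → 5 → 10 → 9 → 7 → 3 → 6 → 1
It first returns after 10 out-shuffles.

10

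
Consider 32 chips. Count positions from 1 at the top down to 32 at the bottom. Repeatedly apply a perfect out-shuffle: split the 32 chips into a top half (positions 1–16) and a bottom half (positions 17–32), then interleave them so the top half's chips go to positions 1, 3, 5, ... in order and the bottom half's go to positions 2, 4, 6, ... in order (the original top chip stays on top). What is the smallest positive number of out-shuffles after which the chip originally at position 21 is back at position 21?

5

Follow position 21 under repeated out-shuffles:
21 → 10 → 19 → 6 → 11 → 21
It first returns after 5 out-shuffles.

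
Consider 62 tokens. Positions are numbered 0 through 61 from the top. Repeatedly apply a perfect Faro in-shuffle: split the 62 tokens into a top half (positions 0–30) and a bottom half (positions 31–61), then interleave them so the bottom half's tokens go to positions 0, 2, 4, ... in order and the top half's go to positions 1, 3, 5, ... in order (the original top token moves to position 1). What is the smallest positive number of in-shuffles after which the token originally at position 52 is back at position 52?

Follow position 52 under repeated in-shuffles:
52 → 42 → 22 → 45 → 28 → 57 → 52
It first returns after 6 in-shuffles.

6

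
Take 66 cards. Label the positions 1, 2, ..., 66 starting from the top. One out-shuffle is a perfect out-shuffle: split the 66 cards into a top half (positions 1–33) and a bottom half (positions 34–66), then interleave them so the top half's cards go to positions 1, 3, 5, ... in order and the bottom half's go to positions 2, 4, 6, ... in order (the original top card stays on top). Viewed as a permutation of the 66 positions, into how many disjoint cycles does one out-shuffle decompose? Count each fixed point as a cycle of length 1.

Trace each unvisited position around until it returns:
(1) (2 3 5 9 17 33 ... len 12) (4 7 13 25 49 32 ... len 12) (6 11 21 41 16 31 ... len 12) (8 15 29 57 48 30 ... len 12) (12 23 45 24 47 28 ... len 12) (14 27 53 40) (66)
8 cycles in total.

8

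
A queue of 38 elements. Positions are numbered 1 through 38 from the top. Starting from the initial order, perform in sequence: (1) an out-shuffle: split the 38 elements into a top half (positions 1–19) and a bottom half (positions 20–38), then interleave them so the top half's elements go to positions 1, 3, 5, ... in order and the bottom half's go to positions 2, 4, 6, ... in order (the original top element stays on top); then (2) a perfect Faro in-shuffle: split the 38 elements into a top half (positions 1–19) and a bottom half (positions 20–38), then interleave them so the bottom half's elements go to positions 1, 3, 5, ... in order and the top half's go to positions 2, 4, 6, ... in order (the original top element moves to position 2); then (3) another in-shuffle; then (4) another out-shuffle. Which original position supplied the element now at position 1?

24

Undo the operations in reverse order, starting from position 1:
  undo op 4 (out-shuffle, from top half): 1 ← 1
  undo op 3 (in-shuffle, from bottom half): 1 ← 20
  undo op 2 (in-shuffle, from top half): 20 ← 10
  undo op 1 (out-shuffle, from bottom half): 10 ← 24
So the element at position 1 came from original position 24.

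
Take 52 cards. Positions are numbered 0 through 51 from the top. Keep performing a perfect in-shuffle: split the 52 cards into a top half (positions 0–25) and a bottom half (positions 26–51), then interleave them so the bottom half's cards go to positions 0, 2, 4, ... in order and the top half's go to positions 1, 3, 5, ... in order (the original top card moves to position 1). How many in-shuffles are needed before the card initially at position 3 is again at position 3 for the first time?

Follow position 3 under repeated in-shuffles:
3 → 7 → 15 → 31 → 10 → 21 → 43 → 34 → ... → 3 (length 52)
It first returns after 52 in-shuffles.

52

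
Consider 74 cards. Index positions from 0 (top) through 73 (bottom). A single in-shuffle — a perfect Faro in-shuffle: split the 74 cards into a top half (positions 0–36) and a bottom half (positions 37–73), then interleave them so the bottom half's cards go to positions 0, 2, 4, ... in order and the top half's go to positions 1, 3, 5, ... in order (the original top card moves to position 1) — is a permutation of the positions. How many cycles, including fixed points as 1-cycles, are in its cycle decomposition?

Trace each unvisited position around until it returns:
(0 1 3 7 15 31 ... len 20) (2 5 11 23 47 20 ... len 20) (4 9 19 39) (6 13 27 55 36 73 ... len 20) (14 29 59 44) (24 49) (34 69 64 54)
7 cycles in total.

7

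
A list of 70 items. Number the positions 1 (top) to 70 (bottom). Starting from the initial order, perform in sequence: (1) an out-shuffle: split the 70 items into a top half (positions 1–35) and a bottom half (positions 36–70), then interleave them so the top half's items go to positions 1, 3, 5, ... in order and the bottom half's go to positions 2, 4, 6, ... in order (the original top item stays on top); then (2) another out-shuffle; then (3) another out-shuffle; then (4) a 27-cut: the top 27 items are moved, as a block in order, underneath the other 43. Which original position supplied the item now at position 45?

27

Undo the operations in reverse order, starting from position 45:
  undo op 4 (cut 27): 45 ← 2
  undo op 3 (out-shuffle, from bottom half): 2 ← 36
  undo op 2 (out-shuffle, from bottom half): 36 ← 53
  undo op 1 (out-shuffle, from top half): 53 ← 27
So the item at position 45 came from original position 27.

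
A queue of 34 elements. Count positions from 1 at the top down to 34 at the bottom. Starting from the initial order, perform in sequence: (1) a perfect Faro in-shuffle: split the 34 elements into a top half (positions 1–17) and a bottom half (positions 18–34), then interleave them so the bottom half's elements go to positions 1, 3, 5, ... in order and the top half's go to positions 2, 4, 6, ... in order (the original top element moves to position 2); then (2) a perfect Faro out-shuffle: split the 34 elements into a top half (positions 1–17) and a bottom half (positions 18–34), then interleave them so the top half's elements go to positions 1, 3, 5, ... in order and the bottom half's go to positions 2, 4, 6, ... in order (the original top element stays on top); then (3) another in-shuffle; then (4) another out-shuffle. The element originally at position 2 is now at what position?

27

Track the element from position 2 forward through each operation:
  after op 1 (in-shuffle): 2 → 4
  after op 2 (out-shuffle): 4 → 7
  after op 3 (in-shuffle): 7 → 14
  after op 4 (out-shuffle): 14 → 27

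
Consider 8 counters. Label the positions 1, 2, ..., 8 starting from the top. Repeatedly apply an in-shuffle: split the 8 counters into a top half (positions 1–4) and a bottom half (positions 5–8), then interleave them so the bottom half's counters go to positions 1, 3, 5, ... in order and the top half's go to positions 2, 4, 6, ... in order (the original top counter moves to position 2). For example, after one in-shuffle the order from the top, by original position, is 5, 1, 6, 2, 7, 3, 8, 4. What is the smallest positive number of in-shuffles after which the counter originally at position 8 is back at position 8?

6

Follow position 8 under repeated in-shuffles:
8 → 7 → 5 → 1 → 2 → 4 → 8
It first returns after 6 in-shuffles.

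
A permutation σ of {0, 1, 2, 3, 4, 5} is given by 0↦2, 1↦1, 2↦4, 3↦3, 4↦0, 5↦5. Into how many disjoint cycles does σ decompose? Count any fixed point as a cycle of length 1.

Cycle decomposition: (0 2 4) (1) (3) (5).
4 cycles.

4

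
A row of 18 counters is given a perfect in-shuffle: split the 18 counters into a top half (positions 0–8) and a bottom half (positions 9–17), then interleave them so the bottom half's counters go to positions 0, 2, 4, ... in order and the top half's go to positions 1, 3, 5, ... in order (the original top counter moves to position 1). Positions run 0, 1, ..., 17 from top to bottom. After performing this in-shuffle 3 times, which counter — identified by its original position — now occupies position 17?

6

Work backwards from position 17, undoing one in-shuffle at a time:
17 ← 8 ← 13 ← 6
So the counter now at position 17 started at position 6.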